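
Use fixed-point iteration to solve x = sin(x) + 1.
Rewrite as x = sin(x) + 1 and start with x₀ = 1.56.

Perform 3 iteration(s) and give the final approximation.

Equation: x = sin(x) + 1
Fixed-point form: x = sin(x) + 1
x₀ = 1.56

x_1 = g(1.560000) = 1.999942
x_2 = g(1.999942) = 1.909322
x_3 = g(1.909322) = 1.943245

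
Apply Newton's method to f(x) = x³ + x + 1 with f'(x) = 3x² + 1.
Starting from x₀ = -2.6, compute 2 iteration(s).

f(x) = x³ + x + 1
f'(x) = 3x² + 1
x₀ = -2.6

Newton-Raphson formula: x_{n+1} = x_n - f(x_n)/f'(x_n)

Iteration 1:
  f(-2.600000) = -19.176000
  f'(-2.600000) = 21.280000
  x_1 = -2.600000 - (-19.176000)/21.280000 = -1.698872
Iteration 2:
  f(-1.698872) = -5.602100
  f'(-1.698872) = 9.658500
  x_2 = -1.698872 - (-5.602100)/9.658500 = -1.118855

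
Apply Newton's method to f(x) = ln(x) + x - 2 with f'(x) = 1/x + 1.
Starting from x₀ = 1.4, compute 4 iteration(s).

f(x) = ln(x) + x - 2
f'(x) = 1/x + 1
x₀ = 1.4

Newton-Raphson formula: x_{n+1} = x_n - f(x_n)/f'(x_n)

Iteration 1:
  f(1.400000) = -0.263528
  f'(1.400000) = 1.714286
  x_1 = 1.400000 - (-0.263528)/1.714286 = 1.553725
Iteration 2:
  f(1.553725) = -0.005621
  f'(1.553725) = 1.643615
  x_2 = 1.553725 - (-0.005621)/1.643615 = 1.557144
Iteration 3:
  f(1.557144) = -0.000002
  f'(1.557144) = 1.642201
  x_3 = 1.557144 - (-0.000002)/1.642201 = 1.557146
Iteration 4:
  f(1.557146) = 0.000000
  f'(1.557146) = 1.642201
  x_4 = 1.557146 - 0.000000/1.642201 = 1.557146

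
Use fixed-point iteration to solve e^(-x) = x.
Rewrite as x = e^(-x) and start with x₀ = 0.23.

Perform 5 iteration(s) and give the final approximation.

Equation: e^(-x) = x
Fixed-point form: x = e^(-x)
x₀ = 0.23

x_1 = g(0.230000) = 0.794534
x_2 = g(0.794534) = 0.451792
x_3 = g(0.451792) = 0.636487
x_4 = g(0.636487) = 0.529148
x_5 = g(0.529148) = 0.589107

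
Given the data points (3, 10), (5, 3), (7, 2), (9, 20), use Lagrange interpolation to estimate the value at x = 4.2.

Lagrange interpolation formula:
P(x) = Σ yᵢ × Lᵢ(x)
where Lᵢ(x) = Π_{j≠i} (x - xⱼ)/(xᵢ - xⱼ)

L_0(4.2) = (4.2 - 5)/(3 - 5) × (4.2 - 7)/(3 - 7) × (4.2 - 9)/(3 - 9) = 0.224000
L_1(4.2) = (4.2 - 3)/(5 - 3) × (4.2 - 7)/(5 - 7) × (4.2 - 9)/(5 - 9) = 1.008000
L_2(4.2) = (4.2 - 3)/(7 - 3) × (4.2 - 5)/(7 - 5) × (4.2 - 9)/(7 - 9) = -0.288000
L_3(4.2) = (4.2 - 3)/(9 - 3) × (4.2 - 5)/(9 - 5) × (4.2 - 7)/(9 - 7) = 0.056000

P(4.2) = 10×L_0(4.2) + 3×L_1(4.2) + 2×L_2(4.2) + 20×L_3(4.2)
P(4.2) = 5.808000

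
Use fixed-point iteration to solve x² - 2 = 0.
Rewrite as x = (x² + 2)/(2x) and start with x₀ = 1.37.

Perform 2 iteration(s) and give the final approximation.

Equation: x² - 2 = 0
Fixed-point form: x = (x² + 2)/(2x)
x₀ = 1.37

x_1 = g(1.370000) = 1.414927
x_2 = g(1.414927) = 1.414214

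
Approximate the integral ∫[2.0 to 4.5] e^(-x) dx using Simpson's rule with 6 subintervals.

f(x) = e^(-x)
a = 2.0, b = 4.5, n = 6
h = (b - a)/n = 0.416667

Simpson's rule: (h/3)[f(x₀) + 4f(x₁) + 2f(x₂) + ... + f(xₙ)]

x_0 = 2.0000, f(x_0) = 0.135335, coefficient = 1
x_1 = 2.4167, f(x_1) = 0.089219, coefficient = 4
x_2 = 2.8333, f(x_2) = 0.058816, coefficient = 2
x_3 = 3.2500, f(x_3) = 0.038774, coefficient = 4
x_4 = 3.6667, f(x_4) = 0.025562, coefficient = 2
x_5 = 4.0833, f(x_5) = 0.016851, coefficient = 4
x_6 = 4.5000, f(x_6) = 0.011109, coefficient = 1

I ≈ (0.416667/3) × 0.894576 = 0.124247
Exact value: 0.124226
Error: 0.000020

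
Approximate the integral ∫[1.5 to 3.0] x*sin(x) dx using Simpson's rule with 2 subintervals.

f(x) = x*sin(x)
a = 1.5, b = 3.0, n = 2
h = (b - a)/n = 0.750000

Simpson's rule: (h/3)[f(x₀) + 4f(x₁) + 2f(x₂) + ... + f(xₙ)]

x_0 = 1.5000, f(x_0) = 1.496242, coefficient = 1
x_1 = 2.2500, f(x_1) = 1.750665, coefficient = 4
x_2 = 3.0000, f(x_2) = 0.423360, coefficient = 1

I ≈ (0.750000/3) × 8.922261 = 2.230565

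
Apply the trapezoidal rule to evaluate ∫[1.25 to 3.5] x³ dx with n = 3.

f(x) = x³
a = 1.25, b = 3.5, n = 3
h = (b - a)/n = 0.750000

Trapezoidal rule: (h/2)[f(x₀) + 2f(x₁) + 2f(x₂) + ... + f(xₙ)]

x_0 = 1.2500, f(x_0) = 1.953125, coefficient = 1
x_1 = 2.0000, f(x_1) = 8.000000, coefficient = 2
x_2 = 2.7500, f(x_2) = 20.796875, coefficient = 2
x_3 = 3.5000, f(x_3) = 42.875000, coefficient = 1

I ≈ (0.750000/2) × 102.421875 = 38.408203
Exact value: 36.905273
Error: 1.502930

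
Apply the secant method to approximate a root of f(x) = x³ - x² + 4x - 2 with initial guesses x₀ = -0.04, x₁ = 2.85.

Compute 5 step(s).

f(x) = x³ - x² + 4x - 2
x₀ = -0.04, x₁ = 2.85

Secant formula: x_{n+1} = x_n - f(x_n)(x_n - x_{n-1})/(f(x_n) - f(x_{n-1}))

Iteration 1:
  f(-0.040000) = -2.161664
  f(2.850000) = 24.426625
  x_2 = 2.850000 - 24.426625×(2.850000 - (-0.040000))/(24.426625 - (-2.161664))
       = 0.194961
Iteration 2:
  f(2.850000) = 24.426625
  f(0.194961) = -1.250756
  x_3 = 0.194961 - (-1.250756)×(0.194961 - 2.850000)/(-1.250756 - 24.426625)
       = 0.324289
Iteration 3:
  f(0.194961) = -1.250756
  f(0.324289) = -0.773904
  x_4 = 0.324289 - (-0.773904)×(0.324289 - 0.194961)/(-0.773904 - (-1.250756))
       = 0.534181
Iteration 4:
  f(0.324289) = -0.773904
  f(0.534181) = 0.003804
  x_5 = 0.534181 - 0.003804×(0.534181 - 0.324289)/(0.003804 - (-0.773904))
       = 0.533155
Iteration 5:
  f(0.534181) = 0.003804
  f(0.533155) = -0.000084
  x_6 = 0.533155 - (-0.000084)×(0.533155 - 0.534181)/(-0.000084 - 0.003804)
       = 0.533177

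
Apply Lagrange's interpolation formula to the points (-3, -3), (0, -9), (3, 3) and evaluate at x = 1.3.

Lagrange interpolation formula:
P(x) = Σ yᵢ × Lᵢ(x)
where Lᵢ(x) = Π_{j≠i} (x - xⱼ)/(xᵢ - xⱼ)

L_0(1.3) = (1.3 - 0)/(-3 - 0) × (1.3 - 3)/(-3 - 3) = -0.122778
L_1(1.3) = (1.3 - (-3))/(0 - (-3)) × (1.3 - 3)/(0 - 3) = 0.812222
L_2(1.3) = (1.3 - (-3))/(3 - (-3)) × (1.3 - 0)/(3 - 0) = 0.310556

P(1.3) = (-3)×L_0(1.3) + (-9)×L_1(1.3) + 3×L_2(1.3)
P(1.3) = -6.010000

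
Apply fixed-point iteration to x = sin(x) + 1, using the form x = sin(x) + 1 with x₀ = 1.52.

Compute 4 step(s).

Equation: x = sin(x) + 1
Fixed-point form: x = sin(x) + 1
x₀ = 1.52

x_1 = g(1.520000) = 1.998710
x_2 = g(1.998710) = 1.909833
x_3 = g(1.909833) = 1.943075
x_4 = g(1.943075) = 1.931501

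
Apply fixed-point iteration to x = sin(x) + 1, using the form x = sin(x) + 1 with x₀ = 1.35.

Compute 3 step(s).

Equation: x = sin(x) + 1
Fixed-point form: x = sin(x) + 1
x₀ = 1.35

x_1 = g(1.350000) = 1.975723
x_2 = g(1.975723) = 1.919131
x_3 = g(1.919131) = 1.939942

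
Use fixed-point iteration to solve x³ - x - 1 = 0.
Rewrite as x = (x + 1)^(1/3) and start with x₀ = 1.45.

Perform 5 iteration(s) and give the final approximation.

Equation: x³ - x - 1 = 0
Fixed-point form: x = (x + 1)^(1/3)
x₀ = 1.45

x_1 = g(1.450000) = 1.348100
x_2 = g(1.348100) = 1.329144
x_3 = g(1.329144) = 1.325558
x_4 = g(1.325558) = 1.324878
x_5 = g(1.324878) = 1.324748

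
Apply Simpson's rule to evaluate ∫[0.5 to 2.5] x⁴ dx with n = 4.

f(x) = x⁴
a = 0.5, b = 2.5, n = 4
h = (b - a)/n = 0.500000

Simpson's rule: (h/3)[f(x₀) + 4f(x₁) + 2f(x₂) + ... + f(xₙ)]

x_0 = 0.5000, f(x_0) = 0.062500, coefficient = 1
x_1 = 1.0000, f(x_1) = 1.000000, coefficient = 4
x_2 = 1.5000, f(x_2) = 5.062500, coefficient = 2
x_3 = 2.0000, f(x_3) = 16.000000, coefficient = 4
x_4 = 2.5000, f(x_4) = 39.062500, coefficient = 1

I ≈ (0.500000/3) × 117.250000 = 19.541667
Exact value: 19.525000
Error: 0.016667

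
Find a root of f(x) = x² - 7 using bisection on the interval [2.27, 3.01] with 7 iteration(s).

f(x) = x² - 7
Initial interval: [2.27, 3.01]

Iteration 1:
  c_1 = (2.270000 + 3.010000)/2 = 2.640000
  f(c_1) = f(2.640000) = -0.030400
  f(a) × f(c) ≥ 0, new interval: [2.640000, 3.010000]
Iteration 2:
  c_2 = (2.640000 + 3.010000)/2 = 2.825000
  f(c_2) = f(2.825000) = 0.980625
  f(a) × f(c) < 0, new interval: [2.640000, 2.825000]
Iteration 3:
  c_3 = (2.640000 + 2.825000)/2 = 2.732500
  f(c_3) = f(2.732500) = 0.466556
  f(a) × f(c) < 0, new interval: [2.640000, 2.732500]
Iteration 4:
  c_4 = (2.640000 + 2.732500)/2 = 2.686250
  f(c_4) = f(2.686250) = 0.215939
  f(a) × f(c) < 0, new interval: [2.640000, 2.686250]
Iteration 5:
  c_5 = (2.640000 + 2.686250)/2 = 2.663125
  f(c_5) = f(2.663125) = 0.092235
  f(a) × f(c) < 0, new interval: [2.640000, 2.663125]
Iteration 6:
  c_6 = (2.640000 + 2.663125)/2 = 2.651562
  f(c_6) = f(2.651562) = 0.030784
  f(a) × f(c) < 0, new interval: [2.640000, 2.651562]
Iteration 7:
  c_7 = (2.640000 + 2.651562)/2 = 2.645781
  f(c_7) = f(2.645781) = 0.000158
  f(a) × f(c) < 0, new interval: [2.640000, 2.645781]

After 7 iteration(s), the approximation is c_7 = 2.645781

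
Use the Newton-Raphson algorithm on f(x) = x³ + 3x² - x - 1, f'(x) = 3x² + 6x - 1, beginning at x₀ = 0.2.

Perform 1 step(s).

f(x) = x³ + 3x² - x - 1
f'(x) = 3x² + 6x - 1
x₀ = 0.2

Newton-Raphson formula: x_{n+1} = x_n - f(x_n)/f'(x_n)

Iteration 1:
  f(0.200000) = -1.072000
  f'(0.200000) = 0.320000
  x_1 = 0.200000 - (-1.072000)/0.320000 = 3.550000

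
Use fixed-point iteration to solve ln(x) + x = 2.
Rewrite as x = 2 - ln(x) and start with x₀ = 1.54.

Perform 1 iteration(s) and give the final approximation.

Equation: ln(x) + x = 2
Fixed-point form: x = 2 - ln(x)
x₀ = 1.54

x_1 = g(1.540000) = 1.568218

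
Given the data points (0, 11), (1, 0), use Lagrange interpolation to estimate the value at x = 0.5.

Lagrange interpolation formula:
P(x) = Σ yᵢ × Lᵢ(x)
where Lᵢ(x) = Π_{j≠i} (x - xⱼ)/(xᵢ - xⱼ)

L_0(0.5) = (0.5 - 1)/(0 - 1) = 0.500000
L_1(0.5) = (0.5 - 0)/(1 - 0) = 0.500000

P(0.5) = 11×L_0(0.5) + 0×L_1(0.5)
P(0.5) = 5.500000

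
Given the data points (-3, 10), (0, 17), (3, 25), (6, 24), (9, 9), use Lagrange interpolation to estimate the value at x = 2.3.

Lagrange interpolation formula:
P(x) = Σ yᵢ × Lᵢ(x)
where Lᵢ(x) = Π_{j≠i} (x - xⱼ)/(xᵢ - xⱼ)

L_0(2.3) = (2.3 - 0)/(-3 - 0) × (2.3 - 3)/(-3 - 3) × (2.3 - 6)/(-3 - 6) × (2.3 - 9)/(-3 - 9) = -0.020531
L_1(2.3) = (2.3 - (-3))/(0 - (-3)) × (2.3 - 3)/(0 - 3) × (2.3 - 6)/(0 - 6) × (2.3 - 9)/(0 - 9) = 0.189241
L_2(2.3) = (2.3 - (-3))/(3 - (-3)) × (2.3 - 0)/(3 - 0) × (2.3 - 6)/(3 - 6) × (2.3 - 9)/(3 - 9) = 0.932685
L_3(2.3) = (2.3 - (-3))/(6 - (-3)) × (2.3 - 0)/(6 - 0) × (2.3 - 3)/(6 - 3) × (2.3 - 9)/(6 - 9) = -0.117636
L_4(2.3) = (2.3 - (-3))/(9 - (-3)) × (2.3 - 0)/(9 - 0) × (2.3 - 3)/(9 - 3) × (2.3 - 6)/(9 - 6) = 0.016241

P(2.3) = 10×L_0(2.3) + 17×L_1(2.3) + 25×L_2(2.3) + 24×L_3(2.3) + 9×L_4(2.3)
P(2.3) = 23.651821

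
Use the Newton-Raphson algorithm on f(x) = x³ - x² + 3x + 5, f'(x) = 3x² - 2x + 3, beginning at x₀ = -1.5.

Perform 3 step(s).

f(x) = x³ - x² + 3x + 5
f'(x) = 3x² - 2x + 3
x₀ = -1.5

Newton-Raphson formula: x_{n+1} = x_n - f(x_n)/f'(x_n)

Iteration 1:
  f(-1.500000) = -5.125000
  f'(-1.500000) = 12.750000
  x_1 = -1.500000 - (-5.125000)/12.750000 = -1.098039
Iteration 2:
  f(-1.098039) = -0.823703
  f'(-1.098039) = 8.813149
  x_2 = -1.098039 - (-0.823703)/8.813149 = -1.004576
Iteration 3:
  f(-1.004576) = -0.036694
  f'(-1.004576) = 8.036673
  x_3 = -1.004576 - (-0.036694)/8.036673 = -1.000010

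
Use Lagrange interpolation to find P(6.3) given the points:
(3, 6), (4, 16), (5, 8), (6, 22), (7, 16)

Lagrange interpolation formula:
P(x) = Σ yᵢ × Lᵢ(x)
where Lᵢ(x) = Π_{j≠i} (x - xⱼ)/(xᵢ - xⱼ)

L_0(6.3) = (6.3 - 4)/(3 - 4) × (6.3 - 5)/(3 - 5) × (6.3 - 6)/(3 - 6) × (6.3 - 7)/(3 - 7) = -0.026162
L_1(6.3) = (6.3 - 3)/(4 - 3) × (6.3 - 5)/(4 - 5) × (6.3 - 6)/(4 - 6) × (6.3 - 7)/(4 - 7) = 0.150150
L_2(6.3) = (6.3 - 3)/(5 - 3) × (6.3 - 4)/(5 - 4) × (6.3 - 6)/(5 - 6) × (6.3 - 7)/(5 - 7) = -0.398475
L_3(6.3) = (6.3 - 3)/(6 - 3) × (6.3 - 4)/(6 - 4) × (6.3 - 5)/(6 - 5) × (6.3 - 7)/(6 - 7) = 1.151150
L_4(6.3) = (6.3 - 3)/(7 - 3) × (6.3 - 4)/(7 - 4) × (6.3 - 5)/(7 - 5) × (6.3 - 6)/(7 - 6) = 0.123337

P(6.3) = 6×L_0(6.3) + 16×L_1(6.3) + 8×L_2(6.3) + 22×L_3(6.3) + 16×L_4(6.3)
P(6.3) = 26.356325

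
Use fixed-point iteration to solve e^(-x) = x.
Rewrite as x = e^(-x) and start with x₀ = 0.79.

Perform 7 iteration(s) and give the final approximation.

Equation: e^(-x) = x
Fixed-point form: x = e^(-x)
x₀ = 0.79

x_1 = g(0.790000) = 0.453845
x_2 = g(0.453845) = 0.635181
x_3 = g(0.635181) = 0.529839
x_4 = g(0.529839) = 0.588699
x_5 = g(0.588699) = 0.555049
x_6 = g(0.555049) = 0.574044
x_7 = g(0.574044) = 0.563243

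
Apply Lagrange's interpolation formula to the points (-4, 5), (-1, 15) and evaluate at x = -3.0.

Lagrange interpolation formula:
P(x) = Σ yᵢ × Lᵢ(x)
where Lᵢ(x) = Π_{j≠i} (x - xⱼ)/(xᵢ - xⱼ)

L_0(-3.0) = (-3.0 - (-1))/(-4 - (-1)) = 0.666667
L_1(-3.0) = (-3.0 - (-4))/(-1 - (-4)) = 0.333333

P(-3.0) = 5×L_0(-3.0) + 15×L_1(-3.0)
P(-3.0) = 8.333333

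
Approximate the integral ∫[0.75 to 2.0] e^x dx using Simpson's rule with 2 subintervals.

f(x) = e^x
a = 0.75, b = 2.0, n = 2
h = (b - a)/n = 0.625000

Simpson's rule: (h/3)[f(x₀) + 4f(x₁) + 2f(x₂) + ... + f(xₙ)]

x_0 = 0.7500, f(x_0) = 2.117000, coefficient = 1
x_1 = 1.3750, f(x_1) = 3.955077, coefficient = 4
x_2 = 2.0000, f(x_2) = 7.389056, coefficient = 1

I ≈ (0.625000/3) × 25.326363 = 5.276326
Exact value: 5.272056
Error: 0.004270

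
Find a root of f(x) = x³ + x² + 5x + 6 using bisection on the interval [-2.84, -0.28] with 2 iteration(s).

f(x) = x³ + x² + 5x + 6
Initial interval: [-2.84, -0.28]

Iteration 1:
  c_1 = (-2.840000 + (-0.280000))/2 = -1.560000
  f(c_1) = f(-1.560000) = -3.162816
  f(a) × f(c) ≥ 0, new interval: [-1.560000, -0.280000]
Iteration 2:
  c_2 = (-1.560000 + (-0.280000))/2 = -0.920000
  f(c_2) = f(-0.920000) = 1.467712
  f(a) × f(c) < 0, new interval: [-1.560000, -0.920000]

After 2 iteration(s), the approximation is c_2 = -0.920000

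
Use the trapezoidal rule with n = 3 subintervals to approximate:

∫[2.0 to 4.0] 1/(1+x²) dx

f(x) = 1/(1+x²)
a = 2.0, b = 4.0, n = 3
h = (b - a)/n = 0.666667

Trapezoidal rule: (h/2)[f(x₀) + 2f(x₁) + 2f(x₂) + ... + f(xₙ)]

x_0 = 2.0000, f(x_0) = 0.200000, coefficient = 1
x_1 = 2.6667, f(x_1) = 0.123288, coefficient = 2
x_2 = 3.3333, f(x_2) = 0.082569, coefficient = 2
x_3 = 4.0000, f(x_3) = 0.058824, coefficient = 1

I ≈ (0.666667/2) × 0.670536 = 0.223512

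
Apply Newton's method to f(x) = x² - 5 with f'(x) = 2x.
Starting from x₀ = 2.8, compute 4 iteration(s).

f(x) = x² - 5
f'(x) = 2x
x₀ = 2.8

Newton-Raphson formula: x_{n+1} = x_n - f(x_n)/f'(x_n)

Iteration 1:
  f(2.800000) = 2.840000
  f'(2.800000) = 5.600000
  x_1 = 2.800000 - 2.840000/5.600000 = 2.292857
Iteration 2:
  f(2.292857) = 0.257194
  f'(2.292857) = 4.585714
  x_2 = 2.292857 - 0.257194/4.585714 = 2.236771
Iteration 3:
  f(2.236771) = 0.003146
  f'(2.236771) = 4.473543
  x_3 = 2.236771 - 0.003146/4.473543 = 2.236068
Iteration 4:
  f(2.236068) = 0.000000
  f'(2.236068) = 4.472136
  x_4 = 2.236068 - 0.000000/4.472136 = 2.236068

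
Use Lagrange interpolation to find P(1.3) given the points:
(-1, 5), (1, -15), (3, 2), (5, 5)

Lagrange interpolation formula:
P(x) = Σ yᵢ × Lᵢ(x)
where Lᵢ(x) = Π_{j≠i} (x - xⱼ)/(xᵢ - xⱼ)

L_0(1.3) = (1.3 - 1)/(-1 - 1) × (1.3 - 3)/(-1 - 3) × (1.3 - 5)/(-1 - 5) = -0.039313
L_1(1.3) = (1.3 - (-1))/(1 - (-1)) × (1.3 - 3)/(1 - 3) × (1.3 - 5)/(1 - 5) = 0.904187
L_2(1.3) = (1.3 - (-1))/(3 - (-1)) × (1.3 - 1)/(3 - 1) × (1.3 - 5)/(3 - 5) = 0.159563
L_3(1.3) = (1.3 - (-1))/(5 - (-1)) × (1.3 - 1)/(5 - 1) × (1.3 - 3)/(5 - 3) = -0.024438

P(1.3) = 5×L_0(1.3) + (-15)×L_1(1.3) + 2×L_2(1.3) + 5×L_3(1.3)
P(1.3) = -13.562438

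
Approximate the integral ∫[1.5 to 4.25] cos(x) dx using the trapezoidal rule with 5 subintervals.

f(x) = cos(x)
a = 1.5, b = 4.25, n = 5
h = (b - a)/n = 0.550000

Trapezoidal rule: (h/2)[f(x₀) + 2f(x₁) + 2f(x₂) + ... + f(xₙ)]

x_0 = 1.5000, f(x_0) = 0.070737, coefficient = 1
x_1 = 2.0500, f(x_1) = -0.461073, coefficient = 2
x_2 = 2.6000, f(x_2) = -0.856889, coefficient = 2
x_3 = 3.1500, f(x_3) = -0.999965, coefficient = 2
x_4 = 3.7000, f(x_4) = -0.848100, coefficient = 2
x_5 = 4.2500, f(x_5) = -0.446087, coefficient = 1

I ≈ (0.550000/2) × -6.707403 = -1.844536
Exact value: -1.892484
Error: 0.047949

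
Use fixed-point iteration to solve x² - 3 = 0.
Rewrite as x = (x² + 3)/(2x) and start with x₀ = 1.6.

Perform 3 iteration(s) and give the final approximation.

Equation: x² - 3 = 0
Fixed-point form: x = (x² + 3)/(2x)
x₀ = 1.6

x_1 = g(1.600000) = 1.737500
x_2 = g(1.737500) = 1.732059
x_3 = g(1.732059) = 1.732051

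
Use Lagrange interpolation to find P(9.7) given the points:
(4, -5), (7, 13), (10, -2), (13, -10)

Lagrange interpolation formula:
P(x) = Σ yᵢ × Lᵢ(x)
where Lᵢ(x) = Π_{j≠i} (x - xⱼ)/(xᵢ - xⱼ)

L_0(9.7) = (9.7 - 7)/(4 - 7) × (9.7 - 10)/(4 - 10) × (9.7 - 13)/(4 - 13) = -0.016500
L_1(9.7) = (9.7 - 4)/(7 - 4) × (9.7 - 10)/(7 - 10) × (9.7 - 13)/(7 - 13) = 0.104500
L_2(9.7) = (9.7 - 4)/(10 - 4) × (9.7 - 7)/(10 - 7) × (9.7 - 13)/(10 - 13) = 0.940500
L_3(9.7) = (9.7 - 4)/(13 - 4) × (9.7 - 7)/(13 - 7) × (9.7 - 10)/(13 - 10) = -0.028500

P(9.7) = (-5)×L_0(9.7) + 13×L_1(9.7) + (-2)×L_2(9.7) + (-10)×L_3(9.7)
P(9.7) = -0.155000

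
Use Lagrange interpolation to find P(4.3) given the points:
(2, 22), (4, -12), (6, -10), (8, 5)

Lagrange interpolation formula:
P(x) = Σ yᵢ × Lᵢ(x)
where Lᵢ(x) = Π_{j≠i} (x - xⱼ)/(xᵢ - xⱼ)

L_0(4.3) = (4.3 - 4)/(2 - 4) × (4.3 - 6)/(2 - 6) × (4.3 - 8)/(2 - 8) = -0.039312
L_1(4.3) = (4.3 - 2)/(4 - 2) × (4.3 - 6)/(4 - 6) × (4.3 - 8)/(4 - 8) = 0.904188
L_2(4.3) = (4.3 - 2)/(6 - 2) × (4.3 - 4)/(6 - 4) × (4.3 - 8)/(6 - 8) = 0.159562
L_3(4.3) = (4.3 - 2)/(8 - 2) × (4.3 - 4)/(8 - 4) × (4.3 - 6)/(8 - 6) = -0.024437

P(4.3) = 22×L_0(4.3) + (-12)×L_1(4.3) + (-10)×L_2(4.3) + 5×L_3(4.3)
P(4.3) = -13.432937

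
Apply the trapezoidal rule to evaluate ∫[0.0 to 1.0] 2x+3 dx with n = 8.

f(x) = 2x+3
a = 0.0, b = 1.0, n = 8
h = (b - a)/n = 0.125000

Trapezoidal rule: (h/2)[f(x₀) + 2f(x₁) + 2f(x₂) + ... + f(xₙ)]

x_0 = 0.0000, f(x_0) = 3.000000, coefficient = 1
x_1 = 0.1250, f(x_1) = 3.250000, coefficient = 2
x_2 = 0.2500, f(x_2) = 3.500000, coefficient = 2
x_3 = 0.3750, f(x_3) = 3.750000, coefficient = 2
x_4 = 0.5000, f(x_4) = 4.000000, coefficient = 2
x_5 = 0.6250, f(x_5) = 4.250000, coefficient = 2
x_6 = 0.7500, f(x_6) = 4.500000, coefficient = 2
x_7 = 0.8750, f(x_7) = 4.750000, coefficient = 2
x_8 = 1.0000, f(x_8) = 5.000000, coefficient = 1

I ≈ (0.125000/2) × 64.000000 = 4.000000
Exact value: 4.000000
Error: 0.000000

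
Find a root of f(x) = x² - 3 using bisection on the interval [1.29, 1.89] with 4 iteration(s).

f(x) = x² - 3
Initial interval: [1.29, 1.89]

Iteration 1:
  c_1 = (1.290000 + 1.890000)/2 = 1.590000
  f(c_1) = f(1.590000) = -0.471900
  f(a) × f(c) ≥ 0, new interval: [1.590000, 1.890000]
Iteration 2:
  c_2 = (1.590000 + 1.890000)/2 = 1.740000
  f(c_2) = f(1.740000) = 0.027600
  f(a) × f(c) < 0, new interval: [1.590000, 1.740000]
Iteration 3:
  c_3 = (1.590000 + 1.740000)/2 = 1.665000
  f(c_3) = f(1.665000) = -0.227775
  f(a) × f(c) ≥ 0, new interval: [1.665000, 1.740000]
Iteration 4:
  c_4 = (1.665000 + 1.740000)/2 = 1.702500
  f(c_4) = f(1.702500) = -0.101494
  f(a) × f(c) ≥ 0, new interval: [1.702500, 1.740000]

After 4 iteration(s), the approximation is c_4 = 1.702500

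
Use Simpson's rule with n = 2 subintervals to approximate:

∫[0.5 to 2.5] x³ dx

f(x) = x³
a = 0.5, b = 2.5, n = 2
h = (b - a)/n = 1.000000

Simpson's rule: (h/3)[f(x₀) + 4f(x₁) + 2f(x₂) + ... + f(xₙ)]

x_0 = 0.5000, f(x_0) = 0.125000, coefficient = 1
x_1 = 1.5000, f(x_1) = 3.375000, coefficient = 4
x_2 = 2.5000, f(x_2) = 15.625000, coefficient = 1

I ≈ (1.000000/3) × 29.250000 = 9.750000
Exact value: 9.750000
Error: 0.000000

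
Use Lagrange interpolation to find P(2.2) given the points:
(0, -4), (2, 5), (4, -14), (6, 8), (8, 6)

Lagrange interpolation formula:
P(x) = Σ yᵢ × Lᵢ(x)
where Lᵢ(x) = Π_{j≠i} (x - xⱼ)/(xᵢ - xⱼ)

L_0(2.2) = (2.2 - 2)/(0 - 2) × (2.2 - 4)/(0 - 4) × (2.2 - 6)/(0 - 6) × (2.2 - 8)/(0 - 8) = -0.020663
L_1(2.2) = (2.2 - 0)/(2 - 0) × (2.2 - 4)/(2 - 4) × (2.2 - 6)/(2 - 6) × (2.2 - 8)/(2 - 8) = 0.909150
L_2(2.2) = (2.2 - 0)/(4 - 0) × (2.2 - 2)/(4 - 2) × (2.2 - 6)/(4 - 6) × (2.2 - 8)/(4 - 8) = 0.151525
L_3(2.2) = (2.2 - 0)/(6 - 0) × (2.2 - 2)/(6 - 2) × (2.2 - 4)/(6 - 4) × (2.2 - 8)/(6 - 8) = -0.047850
L_4(2.2) = (2.2 - 0)/(8 - 0) × (2.2 - 2)/(8 - 2) × (2.2 - 4)/(8 - 4) × (2.2 - 6)/(8 - 6) = 0.007838

P(2.2) = (-4)×L_0(2.2) + 5×L_1(2.2) + (-14)×L_2(2.2) + 8×L_3(2.2) + 6×L_4(2.2)
P(2.2) = 2.171275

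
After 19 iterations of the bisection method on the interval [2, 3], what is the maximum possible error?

Bisection error bound: |error| ≤ (b-a)/2^n
|error| ≤ (3 - 2)/2^19 = 1/2^19
|error| ≤ 0.0000019073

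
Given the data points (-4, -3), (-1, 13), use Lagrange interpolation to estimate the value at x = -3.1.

Lagrange interpolation formula:
P(x) = Σ yᵢ × Lᵢ(x)
where Lᵢ(x) = Π_{j≠i} (x - xⱼ)/(xᵢ - xⱼ)

L_0(-3.1) = (-3.1 - (-1))/(-4 - (-1)) = 0.700000
L_1(-3.1) = (-3.1 - (-4))/(-1 - (-4)) = 0.300000

P(-3.1) = (-3)×L_0(-3.1) + 13×L_1(-3.1)
P(-3.1) = 1.800000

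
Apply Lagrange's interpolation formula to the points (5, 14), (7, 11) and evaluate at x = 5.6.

Lagrange interpolation formula:
P(x) = Σ yᵢ × Lᵢ(x)
where Lᵢ(x) = Π_{j≠i} (x - xⱼ)/(xᵢ - xⱼ)

L_0(5.6) = (5.6 - 7)/(5 - 7) = 0.700000
L_1(5.6) = (5.6 - 5)/(7 - 5) = 0.300000

P(5.6) = 14×L_0(5.6) + 11×L_1(5.6)
P(5.6) = 13.100000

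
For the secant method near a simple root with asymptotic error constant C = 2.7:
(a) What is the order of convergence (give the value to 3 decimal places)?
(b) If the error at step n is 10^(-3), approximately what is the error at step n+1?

(a) Secant method has superlinear convergence with order φ = (1+√5)/2 ≈ 1.618.
    This means |e_{n+1}| ≈ C|e_n|^1.618.

(b) With |e_n| = 10^(-3) and C = 2.7:
    |e_{n+1}| ≈ 2.7 × (10^(-3))^1.618 = 2.7 × 10^(-4.85)

(a) ≈ 1.618 (golden ratio); (b) |e_{n+1}| ≈ 3.778e-05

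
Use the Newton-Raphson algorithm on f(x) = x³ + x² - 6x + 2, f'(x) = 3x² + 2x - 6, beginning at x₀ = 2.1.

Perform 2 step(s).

f(x) = x³ + x² - 6x + 2
f'(x) = 3x² + 2x - 6
x₀ = 2.1

Newton-Raphson formula: x_{n+1} = x_n - f(x_n)/f'(x_n)

Iteration 1:
  f(2.100000) = 3.071000
  f'(2.100000) = 11.430000
  x_1 = 2.100000 - 3.071000/11.430000 = 1.831321
Iteration 2:
  f(1.831321) = 0.507580
  f'(1.831321) = 7.723853
  x_2 = 1.831321 - 0.507580/7.723853 = 1.765605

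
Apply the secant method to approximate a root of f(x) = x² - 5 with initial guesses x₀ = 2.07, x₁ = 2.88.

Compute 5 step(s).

f(x) = x² - 5
x₀ = 2.07, x₁ = 2.88

Secant formula: x_{n+1} = x_n - f(x_n)(x_n - x_{n-1})/(f(x_n) - f(x_{n-1}))

Iteration 1:
  f(2.070000) = -0.715100
  f(2.880000) = 3.294400
  x_2 = 2.880000 - 3.294400×(2.880000 - 2.070000)/(3.294400 - (-0.715100))
       = 2.214465
Iteration 2:
  f(2.880000) = 3.294400
  f(2.214465) = -0.096146
  x_3 = 2.214465 - (-0.096146)×(2.214465 - 2.880000)/(-0.096146 - 3.294400)
       = 2.233337
Iteration 3:
  f(2.214465) = -0.096146
  f(2.233337) = -0.012204
  x_4 = 2.233337 - (-0.012204)×(2.233337 - 2.214465)/(-0.012204 - (-0.096146))
       = 2.236081
Iteration 4:
  f(2.233337) = -0.012204
  f(2.236081) = 0.000059
  x_5 = 2.236081 - 0.000059×(2.236081 - 2.233337)/(0.000059 - (-0.012204))
       = 2.236068
Iteration 5:
  f(2.236081) = 0.000059
  f(2.236068) = 0.000000
  x_6 = 2.236068 - 0.000000×(2.236068 - 2.236081)/(0.000000 - 0.000059)
       = 2.236068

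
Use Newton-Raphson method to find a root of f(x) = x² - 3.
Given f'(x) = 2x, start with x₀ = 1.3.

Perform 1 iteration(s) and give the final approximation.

f(x) = x² - 3
f'(x) = 2x
x₀ = 1.3

Newton-Raphson formula: x_{n+1} = x_n - f(x_n)/f'(x_n)

Iteration 1:
  f(1.300000) = -1.310000
  f'(1.300000) = 2.600000
  x_1 = 1.300000 - (-1.310000)/2.600000 = 1.803846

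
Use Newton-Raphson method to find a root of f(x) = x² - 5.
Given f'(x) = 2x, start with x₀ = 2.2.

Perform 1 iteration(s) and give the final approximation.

f(x) = x² - 5
f'(x) = 2x
x₀ = 2.2

Newton-Raphson formula: x_{n+1} = x_n - f(x_n)/f'(x_n)

Iteration 1:
  f(2.200000) = -0.160000
  f'(2.200000) = 4.400000
  x_1 = 2.200000 - (-0.160000)/4.400000 = 2.236364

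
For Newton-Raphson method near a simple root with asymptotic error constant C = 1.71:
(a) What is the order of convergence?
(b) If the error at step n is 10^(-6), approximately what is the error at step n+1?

(a) Newton-Raphson has quadratic (order 2) convergence near simple roots.
    This means |e_{n+1}| ≈ C|e_n|².

(b) With |e_n| = 10^(-6) and C = 1.71:
    |e_{n+1}| ≈ 1.71 × (10^(-6))² = 1.71 × 10^(-12)

(a) 2 (quadratic); (b) |e_{n+1}| ≈ 1.710e-12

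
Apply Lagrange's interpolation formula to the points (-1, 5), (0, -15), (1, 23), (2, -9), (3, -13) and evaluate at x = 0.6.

Lagrange interpolation formula:
P(x) = Σ yᵢ × Lᵢ(x)
where Lᵢ(x) = Π_{j≠i} (x - xⱼ)/(xᵢ - xⱼ)

L_0(0.6) = (0.6 - 0)/(-1 - 0) × (0.6 - 1)/(-1 - 1) × (0.6 - 2)/(-1 - 2) × (0.6 - 3)/(-1 - 3) = -0.033600
L_1(0.6) = (0.6 - (-1))/(0 - (-1)) × (0.6 - 1)/(0 - 1) × (0.6 - 2)/(0 - 2) × (0.6 - 3)/(0 - 3) = 0.358400
L_2(0.6) = (0.6 - (-1))/(1 - (-1)) × (0.6 - 0)/(1 - 0) × (0.6 - 2)/(1 - 2) × (0.6 - 3)/(1 - 3) = 0.806400
L_3(0.6) = (0.6 - (-1))/(2 - (-1)) × (0.6 - 0)/(2 - 0) × (0.6 - 1)/(2 - 1) × (0.6 - 3)/(2 - 3) = -0.153600
L_4(0.6) = (0.6 - (-1))/(3 - (-1)) × (0.6 - 0)/(3 - 0) × (0.6 - 1)/(3 - 1) × (0.6 - 2)/(3 - 2) = 0.022400

P(0.6) = 5×L_0(0.6) + (-15)×L_1(0.6) + 23×L_2(0.6) + (-9)×L_3(0.6) + (-13)×L_4(0.6)
P(0.6) = 14.094400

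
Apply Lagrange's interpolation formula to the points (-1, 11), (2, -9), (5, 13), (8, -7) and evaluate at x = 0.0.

Lagrange interpolation formula:
P(x) = Σ yᵢ × Lᵢ(x)
where Lᵢ(x) = Π_{j≠i} (x - xⱼ)/(xᵢ - xⱼ)

L_0(0.0) = (0.0 - 2)/(-1 - 2) × (0.0 - 5)/(-1 - 5) × (0.0 - 8)/(-1 - 8) = 0.493827
L_1(0.0) = (0.0 - (-1))/(2 - (-1)) × (0.0 - 5)/(2 - 5) × (0.0 - 8)/(2 - 8) = 0.740741
L_2(0.0) = (0.0 - (-1))/(5 - (-1)) × (0.0 - 2)/(5 - 2) × (0.0 - 8)/(5 - 8) = -0.296296
L_3(0.0) = (0.0 - (-1))/(8 - (-1)) × (0.0 - 2)/(8 - 2) × (0.0 - 5)/(8 - 5) = 0.061728

P(0.0) = 11×L_0(0.0) + (-9)×L_1(0.0) + 13×L_2(0.0) + (-7)×L_3(0.0)
P(0.0) = -5.518519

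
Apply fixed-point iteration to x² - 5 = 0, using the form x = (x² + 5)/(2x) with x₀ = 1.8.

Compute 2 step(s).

Equation: x² - 5 = 0
Fixed-point form: x = (x² + 5)/(2x)
x₀ = 1.8

x_1 = g(1.800000) = 2.288889
x_2 = g(2.288889) = 2.236677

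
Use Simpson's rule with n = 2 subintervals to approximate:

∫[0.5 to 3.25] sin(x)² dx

f(x) = sin(x)²
a = 0.5, b = 3.25, n = 2
h = (b - a)/n = 1.375000

Simpson's rule: (h/3)[f(x₀) + 4f(x₁) + 2f(x₂) + ... + f(xₙ)]

x_0 = 0.5000, f(x_0) = 0.229849, coefficient = 1
x_1 = 1.8750, f(x_1) = 0.910280, coefficient = 4
x_2 = 3.2500, f(x_2) = 0.011706, coefficient = 1

I ≈ (1.375000/3) × 3.882674 = 1.779559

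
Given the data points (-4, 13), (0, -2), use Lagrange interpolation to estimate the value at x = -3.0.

Lagrange interpolation formula:
P(x) = Σ yᵢ × Lᵢ(x)
where Lᵢ(x) = Π_{j≠i} (x - xⱼ)/(xᵢ - xⱼ)

L_0(-3.0) = (-3.0 - 0)/(-4 - 0) = 0.750000
L_1(-3.0) = (-3.0 - (-4))/(0 - (-4)) = 0.250000

P(-3.0) = 13×L_0(-3.0) + (-2)×L_1(-3.0)
P(-3.0) = 9.250000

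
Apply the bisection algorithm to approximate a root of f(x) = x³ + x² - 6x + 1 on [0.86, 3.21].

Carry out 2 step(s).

f(x) = x³ + x² - 6x + 1
Initial interval: [0.86, 3.21]

Iteration 1:
  c_1 = (0.860000 + 3.210000)/2 = 2.035000
  f(c_1) = f(2.035000) = 1.358618
  f(a) × f(c) < 0, new interval: [0.860000, 2.035000]
Iteration 2:
  c_2 = (0.860000 + 2.035000)/2 = 1.447500
  f(c_2) = f(1.447500) = -2.556860
  f(a) × f(c) ≥ 0, new interval: [1.447500, 2.035000]

After 2 iteration(s), the approximation is c_2 = 1.447500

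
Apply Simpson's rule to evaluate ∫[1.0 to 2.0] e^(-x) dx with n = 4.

f(x) = e^(-x)
a = 1.0, b = 2.0, n = 4
h = (b - a)/n = 0.250000

Simpson's rule: (h/3)[f(x₀) + 4f(x₁) + 2f(x₂) + ... + f(xₙ)]

x_0 = 1.0000, f(x_0) = 0.367879, coefficient = 1
x_1 = 1.2500, f(x_1) = 0.286505, coefficient = 4
x_2 = 1.5000, f(x_2) = 0.223130, coefficient = 2
x_3 = 1.7500, f(x_3) = 0.173774, coefficient = 4
x_4 = 2.0000, f(x_4) = 0.135335, coefficient = 1

I ≈ (0.250000/3) × 2.790590 = 0.232549
Exact value: 0.232544
Error: 0.000005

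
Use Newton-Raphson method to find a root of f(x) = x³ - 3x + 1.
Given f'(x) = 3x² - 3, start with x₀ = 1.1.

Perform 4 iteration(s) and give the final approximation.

f(x) = x³ - 3x + 1
f'(x) = 3x² - 3
x₀ = 1.1

Newton-Raphson formula: x_{n+1} = x_n - f(x_n)/f'(x_n)

Iteration 1:
  f(1.100000) = -0.969000
  f'(1.100000) = 0.630000
  x_1 = 1.100000 - (-0.969000)/0.630000 = 2.638095
Iteration 2:
  f(2.638095) = 11.445661
  f'(2.638095) = 17.878639
  x_2 = 2.638095 - 11.445661/17.878639 = 1.997909
Iteration 3:
  f(1.997909) = 2.981206
  f'(1.997909) = 8.974920
  x_3 = 1.997909 - 2.981206/8.974920 = 1.665738
Iteration 4:
  f(1.665738) = 0.624682
  f'(1.665738) = 5.324050
  x_4 = 1.665738 - 0.624682/5.324050 = 1.548406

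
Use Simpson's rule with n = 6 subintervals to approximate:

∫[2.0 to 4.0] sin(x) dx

f(x) = sin(x)
a = 2.0, b = 4.0, n = 6
h = (b - a)/n = 0.333333

Simpson's rule: (h/3)[f(x₀) + 4f(x₁) + 2f(x₂) + ... + f(xₙ)]

x_0 = 2.0000, f(x_0) = 0.909297, coefficient = 1
x_1 = 2.3333, f(x_1) = 0.723086, coefficient = 4
x_2 = 2.6667, f(x_2) = 0.457273, coefficient = 2
x_3 = 3.0000, f(x_3) = 0.141120, coefficient = 4
x_4 = 3.3333, f(x_4) = -0.190568, coefficient = 2
x_5 = 3.6667, f(x_5) = -0.501277, coefficient = 4
x_6 = 4.0000, f(x_6) = -0.756802, coefficient = 1

I ≈ (0.333333/3) × 2.137620 = 0.237513
Exact value: 0.237497
Error: 0.000017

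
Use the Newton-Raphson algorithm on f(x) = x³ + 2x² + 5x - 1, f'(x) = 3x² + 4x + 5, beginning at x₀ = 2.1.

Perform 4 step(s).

f(x) = x³ + 2x² + 5x - 1
f'(x) = 3x² + 4x + 5
x₀ = 2.1

Newton-Raphson formula: x_{n+1} = x_n - f(x_n)/f'(x_n)

Iteration 1:
  f(2.100000) = 27.581000
  f'(2.100000) = 26.630000
  x_1 = 2.100000 - 27.581000/26.630000 = 1.064288
Iteration 2:
  f(1.064288) = 7.792391
  f'(1.064288) = 12.655283
  x_2 = 1.064288 - 7.792391/12.655283 = 0.448546
Iteration 3:
  f(0.448546) = 1.735363
  f'(0.448546) = 7.397766
  x_3 = 0.448546 - 1.735363/7.397766 = 0.213967
Iteration 4:
  f(0.213967) = 0.171194
  f'(0.213967) = 5.993213
  x_4 = 0.213967 - 0.171194/5.993213 = 0.185402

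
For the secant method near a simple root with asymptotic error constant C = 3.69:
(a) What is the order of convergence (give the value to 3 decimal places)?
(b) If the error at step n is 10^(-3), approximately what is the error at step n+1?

(a) Secant method has superlinear convergence with order φ = (1+√5)/2 ≈ 1.618.
    This means |e_{n+1}| ≈ C|e_n|^1.618.

(b) With |e_n| = 10^(-3) and C = 3.69:
    |e_{n+1}| ≈ 3.69 × (10^(-3))^1.618 = 3.69 × 10^(-4.85)

(a) ≈ 1.618 (golden ratio); (b) |e_{n+1}| ≈ 5.163e-05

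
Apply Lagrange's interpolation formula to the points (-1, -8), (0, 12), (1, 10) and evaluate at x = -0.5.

Lagrange interpolation formula:
P(x) = Σ yᵢ × Lᵢ(x)
where Lᵢ(x) = Π_{j≠i} (x - xⱼ)/(xᵢ - xⱼ)

L_0(-0.5) = (-0.5 - 0)/(-1 - 0) × (-0.5 - 1)/(-1 - 1) = 0.375000
L_1(-0.5) = (-0.5 - (-1))/(0 - (-1)) × (-0.5 - 1)/(0 - 1) = 0.750000
L_2(-0.5) = (-0.5 - (-1))/(1 - (-1)) × (-0.5 - 0)/(1 - 0) = -0.125000

P(-0.5) = (-8)×L_0(-0.5) + 12×L_1(-0.5) + 10×L_2(-0.5)
P(-0.5) = 4.750000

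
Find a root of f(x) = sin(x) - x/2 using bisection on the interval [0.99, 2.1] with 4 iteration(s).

f(x) = sin(x) - x/2
Initial interval: [0.99, 2.1]

Iteration 1:
  c_1 = (0.990000 + 2.100000)/2 = 1.545000
  f(c_1) = f(1.545000) = 0.227167
  f(a) × f(c) ≥ 0, new interval: [1.545000, 2.100000]
Iteration 2:
  c_2 = (1.545000 + 2.100000)/2 = 1.822500
  f(c_2) = f(1.822500) = 0.057240
  f(a) × f(c) ≥ 0, new interval: [1.822500, 2.100000]
Iteration 3:
  c_3 = (1.822500 + 2.100000)/2 = 1.961250
  f(c_3) = f(1.961250) = -0.055889
  f(a) × f(c) < 0, new interval: [1.822500, 1.961250]
Iteration 4:
  c_4 = (1.822500 + 1.961250)/2 = 1.891875
  f(c_4) = f(1.891875) = 0.002958
  f(a) × f(c) ≥ 0, new interval: [1.891875, 1.961250]

After 4 iteration(s), the approximation is c_4 = 1.891875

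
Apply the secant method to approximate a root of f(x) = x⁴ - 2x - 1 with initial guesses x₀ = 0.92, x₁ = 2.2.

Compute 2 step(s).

f(x) = x⁴ - 2x - 1
x₀ = 0.92, x₁ = 2.2

Secant formula: x_{n+1} = x_n - f(x_n)(x_n - x_{n-1})/(f(x_n) - f(x_{n-1}))

Iteration 1:
  f(0.920000) = -2.123607
  f(2.200000) = 18.025600
  x_2 = 2.200000 - 18.025600×(2.200000 - 0.920000)/(18.025600 - (-2.123607))
       = 1.054904
Iteration 2:
  f(2.200000) = 18.025600
  f(1.054904) = -1.871433
  x_3 = 1.054904 - (-1.871433)×(1.054904 - 2.200000)/(-1.871433 - 18.025600)
       = 1.162607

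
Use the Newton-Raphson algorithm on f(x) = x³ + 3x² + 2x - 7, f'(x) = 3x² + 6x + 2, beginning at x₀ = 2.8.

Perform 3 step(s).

f(x) = x³ + 3x² + 2x - 7
f'(x) = 3x² + 6x + 2
x₀ = 2.8

Newton-Raphson formula: x_{n+1} = x_n - f(x_n)/f'(x_n)

Iteration 1:
  f(2.800000) = 44.072000
  f'(2.800000) = 42.320000
  x_1 = 2.800000 - 44.072000/42.320000 = 1.758601
Iteration 2:
  f(1.758601) = 11.234023
  f'(1.758601) = 21.829641
  x_2 = 1.758601 - 11.234023/21.829641 = 1.243979
Iteration 3:
  f(1.243979) = 2.055442
  f'(1.243979) = 14.106321
  x_3 = 1.243979 - 2.055442/14.106321 = 1.098268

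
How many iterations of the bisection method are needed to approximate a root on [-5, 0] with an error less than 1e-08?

We need (b-a)/2^n ≤ 1e-08
(0 - (-5))/2^n ≤ 1e-08
5/2^n ≤ 1e-08
2^n ≥ 500000000
n ≥ log₂(500000000) = 28.90
n ≥ 29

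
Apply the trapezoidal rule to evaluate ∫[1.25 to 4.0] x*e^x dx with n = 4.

f(x) = x*e^x
a = 1.25, b = 4.0, n = 4
h = (b - a)/n = 0.687500

Trapezoidal rule: (h/2)[f(x₀) + 2f(x₁) + 2f(x₂) + ... + f(xₙ)]

x_0 = 1.2500, f(x_0) = 4.362929, coefficient = 1
x_1 = 1.9375, f(x_1) = 13.448916, coefficient = 2
x_2 = 2.6250, f(x_2) = 36.237007, coefficient = 2
x_3 = 3.3125, f(x_3) = 90.940295, coefficient = 2
x_4 = 4.0000, f(x_4) = 218.392600, coefficient = 1

I ≈ (0.687500/2) × 504.007964 = 173.252738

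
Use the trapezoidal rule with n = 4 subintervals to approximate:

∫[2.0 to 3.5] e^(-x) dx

f(x) = e^(-x)
a = 2.0, b = 3.5, n = 4
h = (b - a)/n = 0.375000

Trapezoidal rule: (h/2)[f(x₀) + 2f(x₁) + 2f(x₂) + ... + f(xₙ)]

x_0 = 2.0000, f(x_0) = 0.135335, coefficient = 1
x_1 = 2.3750, f(x_1) = 0.093014, coefficient = 2
x_2 = 2.7500, f(x_2) = 0.063928, coefficient = 2
x_3 = 3.1250, f(x_3) = 0.043937, coefficient = 2
x_4 = 3.5000, f(x_4) = 0.030197, coefficient = 1

I ≈ (0.375000/2) × 0.567291 = 0.106367
Exact value: 0.105138
Error: 0.001229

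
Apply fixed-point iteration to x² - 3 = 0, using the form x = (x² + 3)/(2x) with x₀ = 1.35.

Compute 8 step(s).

Equation: x² - 3 = 0
Fixed-point form: x = (x² + 3)/(2x)
x₀ = 1.35

x_1 = g(1.350000) = 1.786111
x_2 = g(1.786111) = 1.732869
x_3 = g(1.732869) = 1.732051
x_4 = g(1.732051) = 1.732051
x_5 = g(1.732051) = 1.732051
x_6 = g(1.732051) = 1.732051
x_7 = g(1.732051) = 1.732051
x_8 = g(1.732051) = 1.732051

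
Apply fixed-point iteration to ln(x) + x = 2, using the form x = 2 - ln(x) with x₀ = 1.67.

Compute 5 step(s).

Equation: ln(x) + x = 2
Fixed-point form: x = 2 - ln(x)
x₀ = 1.67

x_1 = g(1.670000) = 1.487176
x_2 = g(1.487176) = 1.603121
x_3 = g(1.603121) = 1.528048
x_4 = g(1.528048) = 1.576009
x_5 = g(1.576009) = 1.545104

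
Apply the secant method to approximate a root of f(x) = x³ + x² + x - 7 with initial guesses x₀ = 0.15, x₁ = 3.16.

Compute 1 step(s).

f(x) = x³ + x² + x - 7
x₀ = 0.15, x₁ = 3.16

Secant formula: x_{n+1} = x_n - f(x_n)(x_n - x_{n-1})/(f(x_n) - f(x_{n-1}))

Iteration 1:
  f(0.150000) = -6.824125
  f(3.160000) = 37.700096
  x_2 = 3.160000 - 37.700096×(3.160000 - 0.150000)/(37.700096 - (-6.824125))
       = 0.611336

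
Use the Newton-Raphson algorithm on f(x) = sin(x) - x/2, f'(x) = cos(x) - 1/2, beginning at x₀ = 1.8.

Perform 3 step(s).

f(x) = sin(x) - x/2
f'(x) = cos(x) - 1/2
x₀ = 1.8

Newton-Raphson formula: x_{n+1} = x_n - f(x_n)/f'(x_n)

Iteration 1:
  f(1.800000) = 0.073848
  f'(1.800000) = -0.727202
  x_1 = 1.800000 - 0.073848/(-0.727202) = 1.901550
Iteration 2:
  f(1.901550) = -0.004977
  f'(1.901550) = -0.824756
  x_2 = 1.901550 - (-0.004977)/(-0.824756) = 1.895515
Iteration 3:
  f(1.895515) = -0.000017
  f'(1.895515) = -0.819042
  x_3 = 1.895515 - (-0.000017)/(-0.819042) = 1.895494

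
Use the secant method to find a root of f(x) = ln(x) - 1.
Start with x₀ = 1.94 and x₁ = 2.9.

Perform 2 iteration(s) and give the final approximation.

f(x) = ln(x) - 1
x₀ = 1.94, x₁ = 2.9

Secant formula: x_{n+1} = x_n - f(x_n)(x_n - x_{n-1})/(f(x_n) - f(x_{n-1}))

Iteration 1:
  f(1.940000) = -0.337312
  f(2.900000) = 0.064711
  x_2 = 2.900000 - 0.064711×(2.900000 - 1.940000)/(0.064711 - (-0.337312))
       = 2.745476
Iteration 2:
  f(2.900000) = 0.064711
  f(2.745476) = 0.009954
  x_3 = 2.745476 - 0.009954×(2.745476 - 2.900000)/(0.009954 - 0.064711)
       = 2.717384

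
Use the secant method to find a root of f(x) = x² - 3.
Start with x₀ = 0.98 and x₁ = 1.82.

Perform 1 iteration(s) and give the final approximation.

f(x) = x² - 3
x₀ = 0.98, x₁ = 1.82

Secant formula: x_{n+1} = x_n - f(x_n)(x_n - x_{n-1})/(f(x_n) - f(x_{n-1}))

Iteration 1:
  f(0.980000) = -2.039600
  f(1.820000) = 0.312400
  x_2 = 1.820000 - 0.312400×(1.820000 - 0.980000)/(0.312400 - (-2.039600))
       = 1.708429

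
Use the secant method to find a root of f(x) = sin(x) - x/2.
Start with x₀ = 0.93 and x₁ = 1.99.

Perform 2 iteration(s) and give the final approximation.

f(x) = sin(x) - x/2
x₀ = 0.93, x₁ = 1.99

Secant formula: x_{n+1} = x_n - f(x_n)(x_n - x_{n-1})/(f(x_n) - f(x_{n-1}))

Iteration 1:
  f(0.930000) = 0.336620
  f(1.990000) = -0.081587
  x_2 = 1.990000 - (-0.081587)×(1.990000 - 0.930000)/(-0.081587 - 0.336620)
       = 1.783208
Iteration 2:
  f(1.990000) = -0.081587
  f(1.783208) = 0.085921
  x_3 = 1.783208 - 0.085921×(1.783208 - 1.990000)/(0.085921 - (-0.081587))
       = 1.889280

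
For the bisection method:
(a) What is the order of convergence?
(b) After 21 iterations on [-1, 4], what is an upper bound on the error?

(a) Bisection has linear (order 1) convergence; the error is halved each step.

(b) Error bound = (b-a)/2^n = (4 - (-1))/2^{21}
    = 5/2^{21}

(a) 1 (linear); (b) error ≤ 2.38e-06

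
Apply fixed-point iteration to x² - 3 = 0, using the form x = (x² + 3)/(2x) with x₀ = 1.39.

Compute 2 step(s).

Equation: x² - 3 = 0
Fixed-point form: x = (x² + 3)/(2x)
x₀ = 1.39

x_1 = g(1.390000) = 1.774137
x_2 = g(1.774137) = 1.732550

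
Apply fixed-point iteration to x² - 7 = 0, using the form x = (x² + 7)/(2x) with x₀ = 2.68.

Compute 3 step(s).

Equation: x² - 7 = 0
Fixed-point form: x = (x² + 7)/(2x)
x₀ = 2.68

x_1 = g(2.680000) = 2.645970
x_2 = g(2.645970) = 2.645751
x_3 = g(2.645751) = 2.645751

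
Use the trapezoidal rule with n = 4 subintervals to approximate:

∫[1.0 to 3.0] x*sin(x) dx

f(x) = x*sin(x)
a = 1.0, b = 3.0, n = 4
h = (b - a)/n = 0.500000

Trapezoidal rule: (h/2)[f(x₀) + 2f(x₁) + 2f(x₂) + ... + f(xₙ)]

x_0 = 1.0000, f(x_0) = 0.841471, coefficient = 1
x_1 = 1.5000, f(x_1) = 1.496242, coefficient = 2
x_2 = 2.0000, f(x_2) = 1.818595, coefficient = 2
x_3 = 2.5000, f(x_3) = 1.496180, coefficient = 2
x_4 = 3.0000, f(x_4) = 0.423360, coefficient = 1

I ≈ (0.500000/2) × 10.886866 = 2.721717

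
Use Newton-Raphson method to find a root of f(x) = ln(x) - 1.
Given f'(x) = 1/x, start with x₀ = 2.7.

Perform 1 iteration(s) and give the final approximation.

f(x) = ln(x) - 1
f'(x) = 1/x
x₀ = 2.7

Newton-Raphson formula: x_{n+1} = x_n - f(x_n)/f'(x_n)

Iteration 1:
  f(2.700000) = -0.006748
  f'(2.700000) = 0.370370
  x_1 = 2.700000 - (-0.006748)/0.370370 = 2.718220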